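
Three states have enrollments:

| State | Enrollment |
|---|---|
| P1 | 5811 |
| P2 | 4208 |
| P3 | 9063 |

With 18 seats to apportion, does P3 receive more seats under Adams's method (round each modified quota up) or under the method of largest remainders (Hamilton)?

Hamilton

Adams: P1 6, P2 4, P3 8.
Hamilton: P1 5, P2 4, P3 9.
P3 gets 8 under Adams and 9 under Hamilton.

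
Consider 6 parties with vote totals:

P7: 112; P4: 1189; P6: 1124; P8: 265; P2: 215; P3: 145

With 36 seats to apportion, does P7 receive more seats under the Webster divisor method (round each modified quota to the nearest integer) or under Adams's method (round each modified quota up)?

Webster: P7 1, P4 14, P6 13, P8 3, P2 3, P3 2.
Adams: P7 2, P4 13, P6 13, P8 3, P2 3, P3 2.
P7 gets 1 under Webster and 2 under Adams.

Adams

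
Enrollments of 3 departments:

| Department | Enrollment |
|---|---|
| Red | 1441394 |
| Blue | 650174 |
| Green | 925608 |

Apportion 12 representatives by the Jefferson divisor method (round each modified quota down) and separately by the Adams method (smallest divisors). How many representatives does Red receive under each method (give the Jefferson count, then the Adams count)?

6 and 5

Jefferson: Red 6, Blue 2, Green 4.
Adams: Red 5, Blue 3, Green 4.
Red gets 6 under Jefferson and 5 under Adams.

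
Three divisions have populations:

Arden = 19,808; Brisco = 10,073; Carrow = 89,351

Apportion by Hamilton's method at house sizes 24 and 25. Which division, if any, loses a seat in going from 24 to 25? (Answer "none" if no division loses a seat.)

At 24 seats: Arden 4, Brisco 2, Carrow 18.
At 25 seats: Arden 4, Brisco 2, Carrow 19.
No division's allocation decreased.

none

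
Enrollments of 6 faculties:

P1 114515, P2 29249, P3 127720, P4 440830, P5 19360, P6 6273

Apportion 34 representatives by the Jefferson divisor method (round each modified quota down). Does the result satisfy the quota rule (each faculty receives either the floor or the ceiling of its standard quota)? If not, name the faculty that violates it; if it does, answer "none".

Standard quotas: P1 5.276, P2 1.348, P3 5.885, P4 20.311, P5 0.892, P6 0.289.
Jefferson allocation: P1 5, P2 1, P3 6, P4 22, P5 0, P6 0.
P4 has quota 20.311 (lower 20, upper 21) but receives 22 — outside the quota interval.

P4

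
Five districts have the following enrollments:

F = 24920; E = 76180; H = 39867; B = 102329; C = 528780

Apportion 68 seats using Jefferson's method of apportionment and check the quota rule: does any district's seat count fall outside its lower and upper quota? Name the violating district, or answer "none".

Standard quotas: F 2.195, E 6.709, H 3.511, B 9.013, C 46.572.
Jefferson allocation: F 2, E 6, H 3, B 9, C 48.
C has quota 46.572 (lower 46, upper 47) but receives 48 — outside the quota interval.

C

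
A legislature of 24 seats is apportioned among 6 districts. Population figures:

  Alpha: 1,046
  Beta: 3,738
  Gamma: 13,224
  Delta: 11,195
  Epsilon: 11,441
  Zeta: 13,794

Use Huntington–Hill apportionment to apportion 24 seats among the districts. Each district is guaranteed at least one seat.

Alpha: 1, Beta: 2, Gamma: 5, Delta: 5, Epsilon: 5, Zeta: 6

With divisor 2459: modified quotas Alpha 0.425, Beta 1.520, Gamma 5.378, Delta 4.553, Epsilon 4.653, Zeta 5.610.
Geometric-mean thresholds: Alpha (min 1), Beta √(1·2)=1.414, Gamma √(5·6)=5.477, Delta √(4·5)=4.472, Epsilon √(4·5)=4.472, Zeta √(5·6)=5.477.
Each quota rounded against its threshold gives Alpha 1, Beta 2, Gamma 5, Delta 5, Epsilon 5, Zeta 6 (total 24).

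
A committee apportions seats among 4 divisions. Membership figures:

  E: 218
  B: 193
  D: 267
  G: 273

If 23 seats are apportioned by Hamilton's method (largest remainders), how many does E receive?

5

The standard divisor is 951/23 ≈ 41.348.
Standard quotas: E 5.272, B 4.668, D 6.457, G 6.603.
Lower quotas: E 5, B 4, D 6, G 6 (sum 21, leaving 2 seats).
Remainders in descending order: B 0.668, G 0.603, D 0.457, E 0.272.
Largest remainders: B, G receive the extra seats.
E receives 5.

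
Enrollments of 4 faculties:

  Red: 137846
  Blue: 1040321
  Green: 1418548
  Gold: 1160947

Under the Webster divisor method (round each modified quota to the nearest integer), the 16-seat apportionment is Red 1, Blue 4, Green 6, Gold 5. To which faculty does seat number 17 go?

Blue

Priority for the next seat is population ÷ (current seats + 0.5).
Priorities: Red 91897.333, Blue 231182.444, Green 218238.154, Gold 211081.273.
Highest priority: Blue.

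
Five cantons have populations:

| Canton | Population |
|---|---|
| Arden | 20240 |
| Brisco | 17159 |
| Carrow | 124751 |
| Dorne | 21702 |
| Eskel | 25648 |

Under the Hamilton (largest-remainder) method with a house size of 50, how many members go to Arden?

The standard divisor is 209500/50 = 4190.
Standard quotas: Arden 4.8305, Brisco 4.0952, Carrow 29.7735, Dorne 5.1795, Eskel 6.1212.
Lower quotas: Arden 4, Brisco 4, Carrow 29, Dorne 5, Eskel 6 (sum 48, leaving 2 seats).
Remainders in descending order: Arden 0.8305, Carrow 0.7735, Dorne 0.1795, Eskel 0.1212, Brisco 0.0952.
Largest remainders: Arden, Carrow receive the extra seats.
Arden receives 5.

5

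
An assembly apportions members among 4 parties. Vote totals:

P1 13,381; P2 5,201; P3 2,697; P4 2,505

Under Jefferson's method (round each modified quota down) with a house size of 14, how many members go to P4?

1

Standard divisor 23784/14 ≈ 1698.857; standard quotas: P1 7.876, P2 3.061, P3 1.588, P4 1.475.
Rounding down gives 7, 3, 1, 1 = 12 seats, so the divisor must be adjusted.
With modified divisor 1400: modified quotas P1 9.558, P2 3.715, P3 1.926, P4 1.789.
Rounding down: P1 9, P2 3, P3 1, P4 1 (total 14).
P4 receives 1.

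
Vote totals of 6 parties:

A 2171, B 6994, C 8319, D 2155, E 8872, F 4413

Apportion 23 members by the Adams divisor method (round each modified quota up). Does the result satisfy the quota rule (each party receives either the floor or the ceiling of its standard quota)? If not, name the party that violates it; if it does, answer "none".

Standard quotas: A 1.517, B 4.886, C 5.811, D 1.505, E 6.198, F 3.083.
Adams allocation: A 2, B 5, C 5, D 2, E 6, F 3.
Every allocation lies between the lower and upper quota.

none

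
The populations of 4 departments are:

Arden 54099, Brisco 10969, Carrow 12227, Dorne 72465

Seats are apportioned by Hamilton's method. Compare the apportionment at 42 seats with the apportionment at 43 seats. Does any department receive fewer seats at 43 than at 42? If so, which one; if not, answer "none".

Carrow

At 42 seats: Arden 15, Brisco 3, Carrow 4, Dorne 20.
At 43 seats: Arden 16, Brisco 3, Carrow 3, Dorne 21.
Carrow drops from 4 to 3.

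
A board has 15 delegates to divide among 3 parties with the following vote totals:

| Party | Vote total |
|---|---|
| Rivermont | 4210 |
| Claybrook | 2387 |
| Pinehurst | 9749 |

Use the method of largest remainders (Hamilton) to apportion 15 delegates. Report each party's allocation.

Total 16346; standard divisor 16346/15 ≈ 1089.733.
Standard quotas: Rivermont 3.8633, Claybrook 2.1904, Pinehurst 8.9462.
Lower quotas: Rivermont 3, Claybrook 2, Pinehurst 8 (sum 13, leaving 2 seats).
Remainders in descending order: Pinehurst 0.9462, Rivermont 0.8633, Claybrook 0.1904.
Largest remainders: Pinehurst, Rivermont receive the extra seats.

Rivermont 4, Claybrook 2, Pinehurst 9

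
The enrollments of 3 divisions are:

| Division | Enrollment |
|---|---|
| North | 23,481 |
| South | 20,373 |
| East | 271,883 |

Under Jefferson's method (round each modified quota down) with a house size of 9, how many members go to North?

0

Standard divisor 315737/9 ≈ 35081.889; standard quotas: North 0.669, South 0.581, East 7.750.
Rounding down gives 0, 0, 7 = 7 seats, so the divisor must be adjusted.
With modified divisor 28700: modified quotas North 0.818, South 0.710, East 9.473.
Rounding down: North 0, South 0, East 9 (total 9).
North receives 0.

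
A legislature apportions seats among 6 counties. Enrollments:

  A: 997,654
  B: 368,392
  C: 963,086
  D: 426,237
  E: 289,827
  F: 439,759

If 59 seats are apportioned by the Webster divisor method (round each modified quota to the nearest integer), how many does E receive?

Standard divisor 3484955/59 ≈ 59067.034; standard quotas: A 16.890, B 6.237, C 16.305, D 7.216, E 4.907, F 7.445.
Rounding to the nearest integer gives 17, 6, 16, 7, 5, 7 = 58 seats, so the divisor must be adjusted.
With modified divisor 58448.6: modified quotas A 17.069, B 6.303, C 16.478, D 7.293, E 4.959, F 7.524.
Rounding to the nearest integer: A 17, B 6, C 16, D 7, E 5, F 8 (total 59).
E receives 5.

5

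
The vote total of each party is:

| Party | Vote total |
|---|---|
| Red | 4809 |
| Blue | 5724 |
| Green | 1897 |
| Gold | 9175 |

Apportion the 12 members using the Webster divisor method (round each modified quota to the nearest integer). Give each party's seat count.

Standard divisor 21605/12 ≈ 1800.417; standard quotas: Red 2.671, Blue 3.179, Green 1.054, Gold 5.096.
Rounding to the nearest integer gives Red 3, Blue 3, Green 1, Gold 5 — total 12, matching the house size, so no adjustment is needed.

Red 3; Blue 3; Green 1; Gold 5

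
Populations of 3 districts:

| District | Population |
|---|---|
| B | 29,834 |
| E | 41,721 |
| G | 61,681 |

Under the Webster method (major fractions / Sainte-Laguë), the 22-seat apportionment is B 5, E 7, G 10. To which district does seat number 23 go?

Priority for the next seat is population ÷ (current seats + 0.5).
Priorities: B 5424.364, E 5562.800, G 5874.381.
Highest priority: G.

G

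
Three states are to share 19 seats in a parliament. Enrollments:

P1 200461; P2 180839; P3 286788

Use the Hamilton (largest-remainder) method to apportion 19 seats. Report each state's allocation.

Total 668088; standard divisor 668088/19 ≈ 35162.526.
Standard quotas: P1 5.7010, P2 5.1429, P3 8.1561.
Lower quotas: P1 5, P2 5, P3 8 (sum 18, leaving 1 seat).
Remainders in descending order: P1 0.7010, P3 0.1561, P2 0.1429.
The surplus seat goes to P1.

P1 6; P2 5; P3 8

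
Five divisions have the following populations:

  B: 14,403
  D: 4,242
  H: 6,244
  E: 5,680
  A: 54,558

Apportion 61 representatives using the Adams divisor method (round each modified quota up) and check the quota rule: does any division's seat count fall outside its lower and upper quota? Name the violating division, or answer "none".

Standard quotas: B 10.321, D 3.040, H 4.474, E 4.070, A 39.095.
Adams allocation: B 11, D 3, H 5, E 4, A 38.
A has quota 39.095 (lower 39, upper 40) but receives 38 — outside the quota interval.

A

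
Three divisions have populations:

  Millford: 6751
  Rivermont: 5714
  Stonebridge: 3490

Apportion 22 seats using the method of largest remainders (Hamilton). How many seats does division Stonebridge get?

5

Standard divisor: 15955 ÷ 22 ≈ 725.227.
Standard quotas: Millford 9.3088, Rivermont 7.8789, Stonebridge 4.8123.
Lower quotas: Millford 9, Rivermont 7, Stonebridge 4 (sum 20, leaving 2 seats).
Remainders in descending order: Rivermont 0.8789, Stonebridge 0.8123, Millford 0.3088.
The surplus seats go to Rivermont, Stonebridge.
Stonebridge receives 5.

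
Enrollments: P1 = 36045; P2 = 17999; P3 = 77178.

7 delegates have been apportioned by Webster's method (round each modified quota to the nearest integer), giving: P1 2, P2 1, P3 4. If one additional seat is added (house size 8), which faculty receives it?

Priority for the next seat is population ÷ (current seats + 0.5).
Priorities: P1 14418.000, P2 11999.333, P3 17150.667.
Highest priority: P3.

P3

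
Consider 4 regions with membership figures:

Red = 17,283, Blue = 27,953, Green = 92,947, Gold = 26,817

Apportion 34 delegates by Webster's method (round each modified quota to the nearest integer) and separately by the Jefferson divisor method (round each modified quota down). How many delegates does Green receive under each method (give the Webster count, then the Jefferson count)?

Webster: Red 4, Blue 6, Green 19, Gold 5.
Jefferson: Red 3, Blue 6, Green 20, Gold 5.
Green gets 19 under Webster and 20 under Jefferson.

19 and 20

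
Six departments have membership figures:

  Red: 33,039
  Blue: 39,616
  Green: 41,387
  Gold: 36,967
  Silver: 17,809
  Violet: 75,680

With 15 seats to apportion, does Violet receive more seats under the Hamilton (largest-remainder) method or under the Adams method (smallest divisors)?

Hamilton: Red 2, Blue 2, Green 3, Gold 2, Silver 1, Violet 5.
Adams: Red 2, Blue 3, Green 3, Gold 2, Silver 1, Violet 4.
Violet gets 5 under Hamilton and 4 under Adams.

Hamilton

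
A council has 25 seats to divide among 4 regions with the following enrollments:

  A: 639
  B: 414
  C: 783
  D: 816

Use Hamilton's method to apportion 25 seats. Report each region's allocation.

Standard divisor: 2652 ÷ 25 ≈ 106.08.
Standard quotas: A 6.024, B 3.903, C 7.381, D 7.692.
Lower quotas: A 6, B 3, C 7, D 7 (sum 23, leaving 2 seats).
Remainders in descending order: B 0.903, D 0.692, C 0.381, A 0.024.
Largest remainders: B, D receive the extra seats.

A=6, B=4, C=7, D=8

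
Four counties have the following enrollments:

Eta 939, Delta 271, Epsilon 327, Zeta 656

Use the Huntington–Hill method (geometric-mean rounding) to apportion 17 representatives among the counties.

Eta=7, Delta=2, Epsilon=3, Zeta=5

With divisor 129: modified quotas Eta 7.279, Delta 2.101, Epsilon 2.535, Zeta 5.085.
Geometric-mean thresholds: Eta √(7·8)=7.483, Delta √(2·3)=2.449, Epsilon √(2·3)=2.449, Zeta √(5·6)=5.477.
Each quota rounded against its threshold gives Eta 7, Delta 2, Epsilon 3, Zeta 5 (total 17).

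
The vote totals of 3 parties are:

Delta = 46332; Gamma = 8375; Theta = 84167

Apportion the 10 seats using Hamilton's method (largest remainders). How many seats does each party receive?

Delta: 3, Gamma: 1, Theta: 6

The standard divisor is 138874/10 ≈ 13887.4.
Standard quotas: Delta 3.3363, Gamma 0.6031, Theta 6.0607.
Lower quotas: Delta 3, Gamma 0, Theta 6 (sum 9, leaving 1 seat).
Remainders in descending order: Gamma 0.6031, Delta 0.3363, Theta 0.0607.
The surplus seat goes to Gamma.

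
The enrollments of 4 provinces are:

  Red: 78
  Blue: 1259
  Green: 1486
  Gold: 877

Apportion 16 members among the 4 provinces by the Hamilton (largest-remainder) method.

Total 3700; standard divisor 3700/16 ≈ 231.25.
Standard quotas: Red 0.337, Blue 5.444, Green 6.426, Gold 3.792.
Lower quotas: Red 0, Blue 5, Green 6, Gold 3 (sum 14, leaving 2 seats).
Remainders in descending order: Gold 0.792, Blue 0.444, Green 0.426, Red 0.337.
The surplus seats go to Gold, Blue.

Red 0, Blue 6, Green 6, Gold 4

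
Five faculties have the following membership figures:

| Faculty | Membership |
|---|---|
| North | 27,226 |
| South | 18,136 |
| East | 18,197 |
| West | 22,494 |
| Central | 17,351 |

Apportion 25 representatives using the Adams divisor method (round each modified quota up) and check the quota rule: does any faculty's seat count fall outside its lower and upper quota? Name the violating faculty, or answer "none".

Standard quotas: North 6.582, South 4.385, East 4.399, West 5.438, Central 4.195.
Adams allocation: North 7, South 4, East 5, West 5, Central 4.
Every allocation lies between the lower and upper quota.

none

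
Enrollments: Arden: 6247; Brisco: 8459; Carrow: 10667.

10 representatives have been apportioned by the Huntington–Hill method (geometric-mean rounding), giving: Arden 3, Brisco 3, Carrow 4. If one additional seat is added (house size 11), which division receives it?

Priority for the next seat is population ÷ (√(s·(s+1))).
Priorities: Arden 1803.354, Brisco 2441.903, Carrow 2385.214.
Highest priority: Brisco.

Brisco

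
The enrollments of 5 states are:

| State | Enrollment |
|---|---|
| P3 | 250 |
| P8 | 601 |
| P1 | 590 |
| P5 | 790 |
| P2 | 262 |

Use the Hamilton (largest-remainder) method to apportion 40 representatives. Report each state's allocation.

P3 4; P8 10; P1 9; P5 13; P2 4

Total 2493; standard divisor 2493/40 ≈ 62.325.
Standard quotas: P3 4.011, P8 9.643, P1 9.467, P5 12.675, P2 4.204.
Lower quotas: P3 4, P8 9, P1 9, P5 12, P2 4 (sum 38, leaving 2 seats).
Remainders in descending order: P5 0.675, P8 0.643, P1 0.467, P2 0.204, P3 0.011.
Largest remainders: P5, P8 receive the extra seats.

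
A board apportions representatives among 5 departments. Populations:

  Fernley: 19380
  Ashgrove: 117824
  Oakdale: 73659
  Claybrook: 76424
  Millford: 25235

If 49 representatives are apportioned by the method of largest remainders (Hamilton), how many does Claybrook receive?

12

Total 312522; standard divisor 312522/49 = 6378.
Standard quotas: Fernley 3.0386, Ashgrove 18.4735, Oakdale 11.5489, Claybrook 11.9824, Millford 3.9566.
Lower quotas: Fernley 3, Ashgrove 18, Oakdale 11, Claybrook 11, Millford 3 (sum 46, leaving 3 seats).
Remainders in descending order: Claybrook 0.9824, Millford 0.9566, Oakdale 0.5489, Ashgrove 0.4735, Fernley 0.0386.
The surplus seats go to Claybrook, Millford, Oakdale.
Claybrook receives 12.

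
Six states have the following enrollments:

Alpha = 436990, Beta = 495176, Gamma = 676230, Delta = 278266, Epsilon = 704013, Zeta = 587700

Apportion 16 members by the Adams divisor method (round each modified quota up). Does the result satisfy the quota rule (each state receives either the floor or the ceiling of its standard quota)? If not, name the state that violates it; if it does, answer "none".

none

Standard quotas: Alpha 2.200, Beta 2.493, Gamma 3.404, Delta 1.401, Epsilon 3.544, Zeta 2.958.
Adams allocation: Alpha 2, Beta 3, Gamma 3, Delta 2, Epsilon 3, Zeta 3.
Every allocation lies between the lower and upper quota.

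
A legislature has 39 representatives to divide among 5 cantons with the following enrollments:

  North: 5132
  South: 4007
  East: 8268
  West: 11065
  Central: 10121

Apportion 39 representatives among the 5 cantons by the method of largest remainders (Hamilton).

North 5, South 4, East 9, West 11, Central 10

Total 38593; standard divisor 38593/39 ≈ 989.564.
Standard quotas: North 5.1861, South 4.0493, East 8.3552, West 11.1817, Central 10.2277.
Lower quotas: North 5, South 4, East 8, West 11, Central 10 (sum 38, leaving 1 seat).
Remainders in descending order: East 0.3552, Central 0.2277, North 0.1861, West 0.1817, South 0.0493.
Largest remainder: East receives the extra seat.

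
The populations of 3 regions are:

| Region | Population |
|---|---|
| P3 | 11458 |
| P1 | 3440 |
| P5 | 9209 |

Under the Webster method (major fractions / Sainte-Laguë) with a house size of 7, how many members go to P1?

Standard divisor 24107/7 ≈ 3443.857; standard quotas: P3 3.327, P1 0.999, P5 2.674.
Rounding to the nearest integer gives P3 3, P1 1, P5 3 — total 7, matching the house size, so no adjustment is needed.
P1 receives 1.

1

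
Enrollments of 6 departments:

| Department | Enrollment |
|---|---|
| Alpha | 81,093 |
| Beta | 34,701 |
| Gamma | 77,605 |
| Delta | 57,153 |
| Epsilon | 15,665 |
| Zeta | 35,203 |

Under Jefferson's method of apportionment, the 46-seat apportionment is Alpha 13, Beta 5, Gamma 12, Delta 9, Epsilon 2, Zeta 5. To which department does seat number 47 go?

Priority for the next seat is population ÷ (current seats + 1).
Priorities: Alpha 5792.357, Beta 5783.500, Gamma 5969.615, Delta 5715.300, Epsilon 5221.667, Zeta 5867.167.
Highest priority: Gamma.

Gamma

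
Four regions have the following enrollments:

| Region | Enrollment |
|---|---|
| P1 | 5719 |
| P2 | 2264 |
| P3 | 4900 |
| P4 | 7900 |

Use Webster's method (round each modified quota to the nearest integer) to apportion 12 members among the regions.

Standard divisor 20783/12 ≈ 1731.917; standard quotas: P1 3.302, P2 1.307, P3 2.829, P4 4.561.
Rounding to the nearest integer gives P1 3, P2 1, P3 3, P4 5 — total 12, matching the house size, so no adjustment is needed.

P1 3, P2 1, P3 3, P4 5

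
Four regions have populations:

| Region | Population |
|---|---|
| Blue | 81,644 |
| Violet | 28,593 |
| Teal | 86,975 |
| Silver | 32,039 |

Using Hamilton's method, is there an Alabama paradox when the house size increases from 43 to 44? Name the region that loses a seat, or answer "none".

Violet

At 43 seats: Blue 15, Violet 6, Teal 16, Silver 6.
At 44 seats: Blue 16, Violet 5, Teal 17, Silver 6.
Violet drops from 6 to 5.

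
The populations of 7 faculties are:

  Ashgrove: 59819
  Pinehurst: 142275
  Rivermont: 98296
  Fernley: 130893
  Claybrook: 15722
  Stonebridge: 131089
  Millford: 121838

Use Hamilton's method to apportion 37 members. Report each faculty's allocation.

Ashgrove: 3, Pinehurst: 8, Rivermont: 5, Fernley: 7, Claybrook: 1, Stonebridge: 7, Millford: 6

Total 699932; standard divisor 699932/37 ≈ 18917.081.
Standard quotas: Ashgrove 3.1622, Pinehurst 7.5210, Rivermont 5.1962, Fernley 6.9193, Claybrook 0.8311, Stonebridge 6.9297, Millford 6.4406.
Lower quotas: Ashgrove 3, Pinehurst 7, Rivermont 5, Fernley 6, Claybrook 0, Stonebridge 6, Millford 6 (sum 33, leaving 4 seats).
Remainders in descending order: Stonebridge 0.9297, Fernley 0.9193, Claybrook 0.8311, Pinehurst 0.5210, Millford 0.4406, Rivermont 0.1962, Ashgrove 0.1622.
Largest remainders: Stonebridge, Fernley, Claybrook, Pinehurst receive the extra seats.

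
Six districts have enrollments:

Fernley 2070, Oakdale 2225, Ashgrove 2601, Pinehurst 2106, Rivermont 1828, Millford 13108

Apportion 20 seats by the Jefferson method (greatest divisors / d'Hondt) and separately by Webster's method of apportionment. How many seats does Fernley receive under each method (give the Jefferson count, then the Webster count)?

Jefferson: Fernley 1, Oakdale 2, Ashgrove 2, Pinehurst 2, Rivermont 1, Millford 12.
Webster: Fernley 2, Oakdale 2, Ashgrove 2, Pinehurst 2, Rivermont 1, Millford 11.
Fernley gets 1 under Jefferson and 2 under Webster.

1 and 2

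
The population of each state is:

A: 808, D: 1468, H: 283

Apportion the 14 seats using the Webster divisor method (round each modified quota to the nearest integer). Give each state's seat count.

Standard divisor 2559/14 ≈ 182.786; standard quotas: A 4.420, D 8.031, H 1.548.
Rounding to the nearest integer gives A 4, D 8, H 2 — total 14, matching the house size, so no adjustment is needed.

A=4, D=8, H=2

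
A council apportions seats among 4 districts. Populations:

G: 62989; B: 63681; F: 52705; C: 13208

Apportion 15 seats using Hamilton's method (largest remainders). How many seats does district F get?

4

The standard divisor is 192583/15 ≈ 12838.867.
Standard quotas: G 4.9061, B 4.9600, F 4.1051, C 1.0288.
Lower quotas: G 4, B 4, F 4, C 1 (sum 13, leaving 2 seats).
Remainders in descending order: B 0.9600, G 0.9061, F 0.1051, C 0.0288.
The surplus seats go to B, G.
F receives 4.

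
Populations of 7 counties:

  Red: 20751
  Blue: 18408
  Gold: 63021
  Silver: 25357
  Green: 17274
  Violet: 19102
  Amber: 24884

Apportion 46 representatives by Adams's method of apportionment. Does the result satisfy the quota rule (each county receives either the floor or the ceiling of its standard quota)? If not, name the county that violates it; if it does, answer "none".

Standard quotas: Red 5.056, Blue 4.485, Gold 15.355, Silver 6.178, Green 4.209, Violet 4.654, Amber 6.063.
Adams allocation: Red 5, Blue 5, Gold 15, Silver 6, Green 4, Violet 5, Amber 6.
Every allocation lies between the lower and upper quota.

none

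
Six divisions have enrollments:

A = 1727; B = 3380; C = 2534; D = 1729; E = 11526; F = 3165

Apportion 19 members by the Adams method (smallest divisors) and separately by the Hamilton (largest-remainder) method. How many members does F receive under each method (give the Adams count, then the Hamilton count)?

2 and 3

Adams: A 2, B 3, C 2, D 2, E 8, F 2.
Hamilton: A 1, B 3, C 2, D 1, E 9, F 3.
F gets 2 under Adams and 3 under Hamilton.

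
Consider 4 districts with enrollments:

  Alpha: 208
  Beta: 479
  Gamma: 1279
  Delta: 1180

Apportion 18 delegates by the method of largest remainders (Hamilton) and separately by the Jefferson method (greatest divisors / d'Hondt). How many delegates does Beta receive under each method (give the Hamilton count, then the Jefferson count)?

3 and 2

Hamilton: Alpha 1, Beta 3, Gamma 7, Delta 7.
Jefferson: Alpha 1, Beta 2, Gamma 8, Delta 7.
Beta gets 3 under Hamilton and 2 under Jefferson.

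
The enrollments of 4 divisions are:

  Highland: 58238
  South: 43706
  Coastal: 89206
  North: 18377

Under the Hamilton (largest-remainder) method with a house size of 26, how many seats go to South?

Total 209527; standard divisor 209527/26 ≈ 8058.731.
Standard quotas: Highland 7.2267, South 5.4234, Coastal 11.0695, North 2.2804.
Lower quotas: Highland 7, South 5, Coastal 11, North 2 (sum 25, leaving 1 seat).
Remainders in descending order: South 0.4234, North 0.2804, Highland 0.2267, Coastal 0.0695.
Largest remainder: South receives the extra seat.
South receives 6.

6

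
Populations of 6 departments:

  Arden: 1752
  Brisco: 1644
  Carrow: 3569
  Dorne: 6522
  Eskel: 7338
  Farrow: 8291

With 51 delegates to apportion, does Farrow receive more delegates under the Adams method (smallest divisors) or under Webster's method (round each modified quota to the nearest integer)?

Adams: Arden 3, Brisco 3, Carrow 7, Dorne 11, Eskel 13, Farrow 14.
Webster: Arden 3, Brisco 3, Carrow 6, Dorne 11, Eskel 13, Farrow 15.
Farrow gets 14 under Adams and 15 under Webster.

Webster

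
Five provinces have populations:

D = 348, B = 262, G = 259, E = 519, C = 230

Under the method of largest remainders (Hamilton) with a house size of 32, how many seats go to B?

5

Total 1618; standard divisor 1618/32 ≈ 50.562.
Standard quotas: D 6.883, B 5.182, G 5.122, E 10.265, C 4.549.
Lower quotas: D 6, B 5, G 5, E 10, C 4 (sum 30, leaving 2 seats).
Remainders in descending order: D 0.883, C 0.549, E 0.265, B 0.182, G 0.122.
Largest remainders: D, C receive the extra seats.
B receives 5.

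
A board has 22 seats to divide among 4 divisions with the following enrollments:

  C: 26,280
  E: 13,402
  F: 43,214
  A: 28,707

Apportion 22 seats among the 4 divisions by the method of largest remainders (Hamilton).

Standard divisor: 111603 ÷ 22 ≈ 5072.864.
Standard quotas: C 5.1805, E 2.6419, F 8.5187, A 5.6589.
Lower quotas: C 5, E 2, F 8, A 5 (sum 20, leaving 2 seats).
Remainders in descending order: A 0.6589, E 0.6419, F 0.5187, C 0.1805.
The surplus seats go to A, E.

C 5; E 3; F 8; A 6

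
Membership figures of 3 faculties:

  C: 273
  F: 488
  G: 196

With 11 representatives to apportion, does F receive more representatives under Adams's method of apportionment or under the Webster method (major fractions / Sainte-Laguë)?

Webster

Adams: C 3, F 5, G 3.
Webster: C 3, F 6, G 2.
F gets 5 under Adams and 6 under Webster.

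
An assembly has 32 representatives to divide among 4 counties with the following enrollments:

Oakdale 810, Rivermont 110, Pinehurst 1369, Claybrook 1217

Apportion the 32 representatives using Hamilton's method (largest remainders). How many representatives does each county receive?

Standard divisor: 3506 ÷ 32 ≈ 109.562.
Standard quotas: Oakdale 7.393, Rivermont 1.004, Pinehurst 12.495, Claybrook 11.108.
Lower quotas: Oakdale 7, Rivermont 1, Pinehurst 12, Claybrook 11 (sum 31, leaving 1 seat).
Remainders in descending order: Pinehurst 0.495, Oakdale 0.393, Claybrook 0.108, Rivermont 0.004.
Largest remainder: Pinehurst receives the extra seat.

Oakdale 7, Rivermont 1, Pinehurst 13, Claybrook 11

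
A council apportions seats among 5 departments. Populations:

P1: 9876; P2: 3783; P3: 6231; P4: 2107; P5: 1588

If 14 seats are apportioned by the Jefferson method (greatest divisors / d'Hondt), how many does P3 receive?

Standard divisor 23585/14 ≈ 1684.643; standard quotas: P1 5.862, P2 2.246, P3 3.699, P4 1.251, P5 0.943.
Rounding down gives 5, 2, 3, 1, 0 = 11 seats, so the divisor must be adjusted.
With modified divisor 1500: modified quotas P1 6.584, P2 2.522, P3 4.154, P4 1.405, P5 1.059.
Rounding down: P1 6, P2 2, P3 4, P4 1, P5 1 (total 14).
P3 receives 4.

4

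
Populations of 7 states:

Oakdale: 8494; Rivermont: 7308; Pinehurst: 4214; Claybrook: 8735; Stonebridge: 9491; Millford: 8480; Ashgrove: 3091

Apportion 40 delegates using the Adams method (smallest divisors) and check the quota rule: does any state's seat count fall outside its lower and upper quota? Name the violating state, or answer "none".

Standard quotas: Oakdale 6.821, Rivermont 5.868, Pinehurst 3.384, Claybrook 7.014, Stonebridge 7.621, Millford 6.809, Ashgrove 2.482.
Adams allocation: Oakdale 7, Rivermont 6, Pinehurst 3, Claybrook 7, Stonebridge 7, Millford 7, Ashgrove 3.
Every allocation lies between the lower and upper quota.

none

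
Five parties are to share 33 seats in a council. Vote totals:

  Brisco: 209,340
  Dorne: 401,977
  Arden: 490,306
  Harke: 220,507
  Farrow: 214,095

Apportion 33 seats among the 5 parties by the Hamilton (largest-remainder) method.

Brisco=4; Dorne=9; Arden=10; Harke=5; Farrow=5

The standard divisor is 1536225/33 ≈ 46552.273.
Standard quotas: Brisco 4.4969, Dorne 8.6350, Arden 10.5324, Harke 4.7368, Farrow 4.5990.
Lower quotas: Brisco 4, Dorne 8, Arden 10, Harke 4, Farrow 4 (sum 30, leaving 3 seats).
Remainders in descending order: Harke 0.7368, Dorne 0.6350, Farrow 0.5990, Arden 0.5324, Brisco 0.4969.
The surplus seats go to Harke, Dorne, Farrow.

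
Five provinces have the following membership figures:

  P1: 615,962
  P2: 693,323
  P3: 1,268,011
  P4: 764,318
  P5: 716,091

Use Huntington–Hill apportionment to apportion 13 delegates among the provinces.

P1 2; P2 2; P3 4; P4 3; P5 2

With divisor 302187: modified quotas P1 2.038, P2 2.294, P3 4.196, P4 2.529, P5 2.370.
Geometric-mean thresholds: P1 √(2·3)=2.449, P2 √(2·3)=2.449, P3 √(4·5)=4.472, P4 √(2·3)=2.449, P5 √(2·3)=2.449.
Each quota rounded against its threshold gives P1 2, P2 2, P3 4, P4 3, P5 2 (total 13).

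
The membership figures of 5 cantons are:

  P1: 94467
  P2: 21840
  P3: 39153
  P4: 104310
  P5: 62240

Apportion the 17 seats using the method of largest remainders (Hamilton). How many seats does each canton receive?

Standard divisor: 322010 ÷ 17 ≈ 18941.765.
Standard quotas: P1 4.9872, P2 1.1530, P3 2.0670, P4 5.5069, P5 3.2859.
Lower quotas: P1 4, P2 1, P3 2, P4 5, P5 3 (sum 15, leaving 2 seats).
Remainders in descending order: P1 0.9872, P4 0.5069, P5 0.2859, P2 0.1530, P3 0.0670.
Largest remainders: P1, P4 receive the extra seats.

P1: 5, P2: 1, P3: 2, P4: 6, P5: 3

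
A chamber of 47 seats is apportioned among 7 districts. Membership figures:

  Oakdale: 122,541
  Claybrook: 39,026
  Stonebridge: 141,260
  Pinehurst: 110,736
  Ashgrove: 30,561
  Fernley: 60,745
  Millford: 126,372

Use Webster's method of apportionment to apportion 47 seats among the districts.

Standard divisor 631241/47 ≈ 13430.66; standard quotas: Oakdale 9.124, Claybrook 2.906, Stonebridge 10.518, Pinehurst 8.245, Ashgrove 2.275, Fernley 4.523, Millford 9.409.
Rounding to the nearest integer gives Oakdale 9, Claybrook 3, Stonebridge 11, Pinehurst 8, Ashgrove 2, Fernley 5, Millford 9 — total 47, matching the house size, so no adjustment is needed.

Oakdale=9, Claybrook=3, Stonebridge=11, Pinehurst=8, Ashgrove=2, Fernley=5, Millford=9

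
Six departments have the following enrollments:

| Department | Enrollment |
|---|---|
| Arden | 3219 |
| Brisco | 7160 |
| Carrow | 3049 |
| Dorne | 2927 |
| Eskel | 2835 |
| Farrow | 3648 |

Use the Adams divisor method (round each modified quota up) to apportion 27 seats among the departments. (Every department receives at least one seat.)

Standard divisor 22838/27 ≈ 845.852; standard quotas: Arden 3.806, Brisco 8.465, Carrow 3.605, Dorne 3.460, Eskel 3.352, Farrow 4.313.
Rounding up gives 4, 9, 4, 4, 4, 5 = 30 seats, so the divisor must be adjusted.
With modified divisor 960: modified quotas Arden 3.353, Brisco 7.458, Carrow 3.176, Dorne 3.049, Eskel 2.953, Farrow 3.800.
Rounding up: Arden 4, Brisco 8, Carrow 4, Dorne 4, Eskel 3, Farrow 4 (total 27).

Arden: 4; Brisco: 8; Carrow: 4; Dorne: 4; Eskel: 3; Farrow: 4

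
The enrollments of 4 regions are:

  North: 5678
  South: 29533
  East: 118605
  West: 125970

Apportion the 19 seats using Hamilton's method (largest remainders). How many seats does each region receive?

Total 279786; standard divisor 279786/19 ≈ 14725.579.
Standard quotas: North 0.3856, South 2.0056, East 8.0544, West 8.5545.
Lower quotas: North 0, South 2, East 8, West 8 (sum 18, leaving 1 seat).
Remainders in descending order: West 0.5545, North 0.3856, East 0.0544, South 0.0056.
Largest remainder: West receives the extra seat.

North: 0, South: 2, East: 8, West: 9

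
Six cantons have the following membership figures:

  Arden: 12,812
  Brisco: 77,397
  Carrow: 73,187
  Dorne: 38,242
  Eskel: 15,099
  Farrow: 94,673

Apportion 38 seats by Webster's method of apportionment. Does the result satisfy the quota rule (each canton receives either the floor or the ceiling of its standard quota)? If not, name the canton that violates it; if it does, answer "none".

Standard quotas: Arden 1.563, Brisco 9.444, Carrow 8.931, Dorne 4.667, Eskel 1.842, Farrow 11.553.
Webster allocation: Arden 2, Brisco 9, Carrow 9, Dorne 5, Eskel 2, Farrow 11.
Every allocation lies between the lower and upper quota.

none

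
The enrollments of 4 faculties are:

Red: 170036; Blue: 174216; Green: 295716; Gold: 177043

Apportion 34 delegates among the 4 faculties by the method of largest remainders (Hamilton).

Red=7, Blue=7, Green=12, Gold=8

Total 817011; standard divisor 817011/34 ≈ 24029.735.
Standard quotas: Red 7.0761, Blue 7.2500, Green 12.3063, Gold 7.3677.
Lower quotas: Red 7, Blue 7, Green 12, Gold 7 (sum 33, leaving 1 seat).
Remainders in descending order: Gold 0.3677, Green 0.3063, Blue 0.2500, Red 0.0761.
The surplus seat goes to Gold.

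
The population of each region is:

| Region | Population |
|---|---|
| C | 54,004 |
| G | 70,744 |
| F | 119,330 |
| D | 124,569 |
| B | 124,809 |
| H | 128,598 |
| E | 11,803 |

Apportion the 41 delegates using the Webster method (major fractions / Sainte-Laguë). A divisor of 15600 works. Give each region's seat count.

C: 3, G: 5, F: 8, D: 8, B: 8, H: 8, E: 1

With modified divisor 15600: modified quotas C 3.462, G 4.535, F 7.649, D 7.985, B 8.001, H 8.243, E 0.757.
Rounding to the nearest integer: C 3, G 5, F 8, D 8, B 8, H 8, E 1 (total 41).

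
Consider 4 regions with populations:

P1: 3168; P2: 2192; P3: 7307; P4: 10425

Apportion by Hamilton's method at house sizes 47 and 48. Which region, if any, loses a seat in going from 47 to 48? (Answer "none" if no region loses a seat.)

P2

At 47 seats: P1 6, P2 5, P3 15, P4 21.
At 48 seats: P1 7, P2 4, P3 15, P4 22.
P2 drops from 5 to 4.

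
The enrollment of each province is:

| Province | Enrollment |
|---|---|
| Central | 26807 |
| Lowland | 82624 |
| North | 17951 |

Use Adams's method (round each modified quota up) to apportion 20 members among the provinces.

Standard divisor 127382/20 ≈ 6369.1; standard quotas: Central 4.209, Lowland 12.973, North 2.818.
Rounding up gives 5, 13, 3 = 21 seats, so the divisor must be adjusted.
With modified divisor 6800: modified quotas Central 3.942, Lowland 12.151, North 2.640.
Rounding up: Central 4, Lowland 13, North 3 (total 20).

Central=4; Lowland=13; North=3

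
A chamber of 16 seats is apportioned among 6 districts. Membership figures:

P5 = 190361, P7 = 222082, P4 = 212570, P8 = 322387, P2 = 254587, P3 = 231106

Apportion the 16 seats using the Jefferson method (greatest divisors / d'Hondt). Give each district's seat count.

Standard divisor 1433093/16 ≈ 89568.312; standard quotas: P5 2.125, P7 2.479, P4 2.373, P8 3.599, P2 2.842, P3 2.580.
Rounding down gives 2, 2, 2, 3, 2, 2 = 13 seats, so the divisor must be adjusted.
With modified divisor 75500: modified quotas P5 2.521, P7 2.941, P4 2.815, P8 4.270, P2 3.372, P3 3.061.
Rounding down: P5 2, P7 2, P4 2, P8 4, P2 3, P3 3 (total 16).

P5: 2, P7: 2, P4: 2, P8: 4, P2: 3, P3: 3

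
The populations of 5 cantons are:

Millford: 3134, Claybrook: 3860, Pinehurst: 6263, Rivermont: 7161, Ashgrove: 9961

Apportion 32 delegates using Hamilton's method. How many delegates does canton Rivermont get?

8

Standard divisor: 30379 ÷ 32 ≈ 949.344.
Standard quotas: Millford 3.3012, Claybrook 4.0660, Pinehurst 6.5972, Rivermont 7.5431, Ashgrove 10.4925.
Lower quotas: Millford 3, Claybrook 4, Pinehurst 6, Rivermont 7, Ashgrove 10 (sum 30, leaving 2 seats).
Remainders in descending order: Pinehurst 0.5972, Rivermont 0.5431, Ashgrove 0.4925, Millford 0.3012, Claybrook 0.0660.
The surplus seats go to Pinehurst, Rivermont.
Rivermont receives 8.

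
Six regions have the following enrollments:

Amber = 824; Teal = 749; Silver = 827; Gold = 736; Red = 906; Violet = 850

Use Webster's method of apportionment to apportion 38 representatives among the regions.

Standard divisor 4892/38 ≈ 128.737; standard quotas: Amber 6.401, Teal 5.818, Silver 6.424, Gold 5.717, Red 7.038, Violet 6.603.
Rounding to the nearest integer gives Amber 6, Teal 6, Silver 6, Gold 6, Red 7, Violet 7 — total 38, matching the house size, so no adjustment is needed.

Amber 6, Teal 6, Silver 6, Gold 6, Red 7, Violet 7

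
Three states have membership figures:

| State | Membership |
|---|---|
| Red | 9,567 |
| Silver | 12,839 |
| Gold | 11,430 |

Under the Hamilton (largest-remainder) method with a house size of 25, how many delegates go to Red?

7

Total 33836; standard divisor 33836/25 ≈ 1353.44.
Standard quotas: Red 7.0687, Silver 9.4862, Gold 8.4451.
Lower quotas: Red 7, Silver 9, Gold 8 (sum 24, leaving 1 seat).
Remainders in descending order: Silver 0.4862, Gold 0.4451, Red 0.0687.
The surplus seat goes to Silver.
Red receives 7.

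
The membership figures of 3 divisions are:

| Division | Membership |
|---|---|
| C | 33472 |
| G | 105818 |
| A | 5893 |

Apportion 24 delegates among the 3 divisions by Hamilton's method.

C 6; G 17; A 1

Total 145183; standard divisor 145183/24 ≈ 6049.292.
Standard quotas: C 5.5332, G 17.4926, A 0.9742.
Lower quotas: C 5, G 17, A 0 (sum 22, leaving 2 seats).
Remainders in descending order: A 0.9742, C 0.5332, G 0.4926.
The surplus seats go to A, C.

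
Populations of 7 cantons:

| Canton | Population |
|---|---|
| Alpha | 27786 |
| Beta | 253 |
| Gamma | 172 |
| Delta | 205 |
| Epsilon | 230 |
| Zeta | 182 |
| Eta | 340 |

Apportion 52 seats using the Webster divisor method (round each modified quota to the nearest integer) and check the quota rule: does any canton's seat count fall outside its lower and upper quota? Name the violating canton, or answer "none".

Alpha

Standard quotas: Alpha 49.536, Beta 0.451, Gamma 0.307, Delta 0.365, Epsilon 0.410, Zeta 0.324, Eta 0.606.
Webster allocation: Alpha 51, Beta 0, Gamma 0, Delta 0, Epsilon 0, Zeta 0, Eta 1.
Alpha has quota 49.536 (lower 49, upper 50) but receives 51 — outside the quota interval.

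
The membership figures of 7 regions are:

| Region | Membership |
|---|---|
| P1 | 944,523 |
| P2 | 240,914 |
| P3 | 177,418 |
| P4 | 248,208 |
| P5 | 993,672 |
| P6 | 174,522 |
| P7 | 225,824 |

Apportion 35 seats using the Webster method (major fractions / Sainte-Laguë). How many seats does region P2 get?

Standard divisor 3005081/35 ≈ 85859.457; standard quotas: P1 11.001, P2 2.806, P3 2.066, P4 2.891, P5 11.573, P6 2.033, P7 2.630.
Rounding to the nearest integer gives 11, 3, 2, 3, 12, 2, 3 = 36 seats, so the divisor must be adjusted.
With modified divisor 88200: modified quotas P1 10.709, P2 2.731, P3 2.012, P4 2.814, P5 11.266, P6 1.979, P7 2.560.
Rounding to the nearest integer: P1 11, P2 3, P3 2, P4 3, P5 11, P6 2, P7 3 (total 35).
P2 receives 3.

3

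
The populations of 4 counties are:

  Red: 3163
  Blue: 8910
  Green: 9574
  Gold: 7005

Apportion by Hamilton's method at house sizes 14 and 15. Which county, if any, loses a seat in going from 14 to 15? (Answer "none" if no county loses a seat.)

At 14 seats: Red 2, Blue 4, Green 5, Gold 3.
At 15 seats: Red 1, Blue 5, Green 5, Gold 4.
Red drops from 2 to 1.

Red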